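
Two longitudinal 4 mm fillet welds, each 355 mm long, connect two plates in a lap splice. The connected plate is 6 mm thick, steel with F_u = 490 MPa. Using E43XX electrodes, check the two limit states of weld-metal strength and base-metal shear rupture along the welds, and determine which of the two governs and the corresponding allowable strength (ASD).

R_n/Ω ≈ 259 kN (weld metal governs)

E43XX → F_EXX = 430 MPa.
t_e = 0.707 × 4 = 2.828 mm; L = 710 mm.
Weld metal: R_n/Ω = (1/2.0) × 0.6 × 430 × 2.828 × 710 × 10⁻³ = 259 kN.
Base metal (shear rupture): R_n/Ω = (1/2.0) × 0.6 × 490 × 6 × 710 × 10⁻³ = 626.2 kN.
Governing: weld metal.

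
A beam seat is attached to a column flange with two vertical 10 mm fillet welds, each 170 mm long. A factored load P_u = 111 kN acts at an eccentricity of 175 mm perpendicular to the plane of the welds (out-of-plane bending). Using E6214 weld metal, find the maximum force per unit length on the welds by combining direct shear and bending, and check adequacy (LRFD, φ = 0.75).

E62XX → F_EXX = 620 MPa.
L_w = 2 × 170 = 340 mm; section modulus (unit throat) S = 2 × L²/6 = 9633 mm².
Direct shear f_v = P/L_w = 111×10³/340 = 326.5 N/mm.
Moment M = P × e = 111×10³ × 175 = 19425000 N·mm; bending f_b = M/S = 2016 N/mm.
f_max = √(f_v² + f_b²) = √(326.5² + 2016²) = 2043 N/mm.
φr_n = 0.75 × 0.6 × 620 × (0.707 × 10) = 1973 N/mm → NOT adequate.

f_max ≈ 2040 N/mm; NOT adequate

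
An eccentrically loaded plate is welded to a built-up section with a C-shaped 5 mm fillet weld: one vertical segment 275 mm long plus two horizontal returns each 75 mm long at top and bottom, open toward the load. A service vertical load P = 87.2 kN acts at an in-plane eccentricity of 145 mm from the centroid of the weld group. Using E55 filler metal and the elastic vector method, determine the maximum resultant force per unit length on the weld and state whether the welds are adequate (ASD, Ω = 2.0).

E55XX → F_EXX = 550 MPa.
Total weld length L_w = 425 mm. Treat welds as unit-width lines.
Centroid: x̄ = 2×75×37.5 / 425 = 13.24 mm from the vertical weld.
Polar moment about centroid: J = I_x + I_y = [275³/12 + 2×75×137.5²] + [275×13.24² + 2(75³/12 + 75×24.26²)] = 4776000 mm³.
Direct shear f_v = P/L_w = 87.2×10³ / 425 = 205.2 N/mm (vertical).
Torsion M = P·e = 87.2×10³ × 145 = 12644000 N·mm.
Critical point at (x, y) = (61.76, 137.5) from centroid. f_tx = M·y/J = 364 N/mm; f_ty = M·x/J = 163.5 N/mm.
Resultant f_max = √[f_tx² + (f_v + f_ty)²] = √[364² + (205.2 + 163.5)²] = 518.1 N/mm.
Capacity per unit length: r_n/Ω = (1/2.0) × 0.6 × 550 × (0.707 × 5) = 583.3 N/mm.
518.1 ≤ 583.3 → adequate.

f_max ≈ 518 N/mm; adequate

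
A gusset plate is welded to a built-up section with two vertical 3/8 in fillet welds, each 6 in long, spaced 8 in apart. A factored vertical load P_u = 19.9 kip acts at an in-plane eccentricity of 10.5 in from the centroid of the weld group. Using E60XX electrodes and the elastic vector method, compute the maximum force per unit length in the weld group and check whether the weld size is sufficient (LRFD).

E60XX → F_EXX = 60 ksi.
Total weld length L_w = 12 in. Treat welds as unit-width lines.
Polar moment about centroid: J = 2[d³/12 + d(b/2)²] = 2[6³/12 + 6×4²] = 228 in³.
Direct shear f_v = P/L_w = 19.9 / 12 = 1.658 kip/in (vertical).
Torsion M = P·e = 19.9 × 10.5 = 208.95 kip·in.
Critical point at (x, y) = (4, 3) from centroid. f_tx = M·y/J = 2.749 kip/in; f_ty = M·x/J = 3.666 kip/in.
Resultant f_max = √[f_tx² + (f_v + f_ty)²] = √[2.749² + (1.658 + 3.666)²] = 5.992 kip/in.
Capacity per unit length: φr_n = 0.75 × 0.6 × 60 × (0.707 × 0.375) = 7.158 kip/in.
5.992 ≤ 7.158 → adequate.

f_max ≈ 5.99 kip/in; adequate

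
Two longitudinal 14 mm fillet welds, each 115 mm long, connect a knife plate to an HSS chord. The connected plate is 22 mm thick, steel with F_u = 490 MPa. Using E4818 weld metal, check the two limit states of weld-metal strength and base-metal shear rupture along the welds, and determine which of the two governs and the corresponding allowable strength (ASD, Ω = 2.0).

E48XX → F_EXX = 480 MPa.
t_e = 0.707 × 14 = 9.898 mm; L = 230 mm.
Weld metal: R_n/Ω = (1/2.0) × 0.6 × 480 × 9.898 × 230 × 10⁻³ = 327.8 kN.
Base metal (shear rupture): R_n/Ω = (1/2.0) × 0.6 × 490 × 22 × 230 × 10⁻³ = 743.8 kN.
Governing: weld metal.

R_n/Ω ≈ 328 kN (weld metal governs)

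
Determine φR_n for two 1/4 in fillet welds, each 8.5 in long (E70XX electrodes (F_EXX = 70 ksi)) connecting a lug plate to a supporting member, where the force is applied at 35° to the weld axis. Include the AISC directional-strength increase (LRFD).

t_e = 0.707 × 0.25 = 0.1767 in; A_we = 0.1767 × 17 = 3.005 in².
Directional factor: 1.0 + 0.5 sin^1.5(35°) = 1.217.
F_nw = 0.6 × 70 × 1.217 = 51.12 ksi.
φR_n = 0.75 × 51.12 × 3.005 = 115.2 kip.

φR_n ≈ 115 kip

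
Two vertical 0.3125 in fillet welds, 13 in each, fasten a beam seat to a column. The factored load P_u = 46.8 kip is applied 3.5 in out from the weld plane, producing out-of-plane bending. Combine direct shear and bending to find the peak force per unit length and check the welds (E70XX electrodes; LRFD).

E70XX → F_EXX = 70 ksi.
L_w = 2 × 13 = 26 in; section modulus (unit throat) S = 2 × L²/6 = 56.33 in².
Direct shear f_v = P/L_w = 46.8/26 = 1.8 kip/in.
Moment M = P × e = 46.8 × 3.5 = 163.8 kip·in; bending f_b = M/S = 2.908 kip/in.
f_max = √(f_v² + f_b²) = √(1.8² + 2.908²) = 3.42 kip/in.
φr_n = 0.75 × 0.6 × 70 × (0.707 × 0.3125) = 6.96 kip/in → adequate.

f_max ≈ 3.42 kip/in; adequate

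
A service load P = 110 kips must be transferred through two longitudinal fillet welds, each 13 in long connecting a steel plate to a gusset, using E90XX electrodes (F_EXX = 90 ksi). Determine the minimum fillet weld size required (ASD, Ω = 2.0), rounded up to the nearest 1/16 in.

Total weld length L = 26 in.
Required throat t_e = P × Ω / (0.6 F_EXX × L) = 110 × 2.0 / (0.6 × 90 × 26) = 0.1567 in.
Required leg w = t_e / 0.707 = 0.2216 in → use 1/4 in.

w = 1/4 in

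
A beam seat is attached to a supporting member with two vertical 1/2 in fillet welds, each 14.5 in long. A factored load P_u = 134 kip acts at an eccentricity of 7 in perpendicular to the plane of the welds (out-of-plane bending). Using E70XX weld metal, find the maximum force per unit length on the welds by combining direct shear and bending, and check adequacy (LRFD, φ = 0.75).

E70XX → F_EXX = 70 ksi.
L_w = 2 × 14.5 = 29 in; section modulus (unit throat) S = 2 × L²/6 = 70.08 in².
Direct shear f_v = P/L_w = 134/29 = 4.621 kip/in.
Moment M = P × e = 134 × 7 = 938 kip·in; bending f_b = M/S = 13.38 kip/in.
f_max = √(f_v² + f_b²) = √(4.621² + 13.38²) = 14.16 kip/in.
φr_n = 0.75 × 0.6 × 70 × (0.707 × 0.5) = 11.14 kip/in → NOT adequate.

f_max ≈ 14.2 kip/in; NOT adequate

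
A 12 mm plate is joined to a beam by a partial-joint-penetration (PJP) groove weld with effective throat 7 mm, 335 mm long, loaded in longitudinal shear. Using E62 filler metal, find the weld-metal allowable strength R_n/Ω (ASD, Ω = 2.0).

R_n/Ω ≈ 436 kN

E62XX → F_EXX = 620 MPa.
Effective throat (given) t_e = 7 mm.
A_we = 7 × 335 = 2345 mm².
F_nw = 0.6 F_EXX = 372 MPa.
R_n/Ω = (372 × 2345) / 2.0 × 10⁻³ = 436.2 kN.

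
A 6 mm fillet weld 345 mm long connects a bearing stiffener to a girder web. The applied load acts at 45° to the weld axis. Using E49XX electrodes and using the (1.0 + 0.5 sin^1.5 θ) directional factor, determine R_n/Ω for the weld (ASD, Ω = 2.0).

R_n/Ω ≈ 279 kN

E49XX → F_EXX = 490 MPa.
t_e = 0.707 × 6 = 4.242 mm; A_we = 4.242 × 345 = 1463 mm².
Directional factor: 1.0 + 0.5 sin^1.5(45°) = 1.297.
F_nw = 0.6 × 490 × 1.297 = 381.4 MPa.
R_n/Ω = (381.4 × 1463) / 2.0 × 10⁻³ = 279.1 kN.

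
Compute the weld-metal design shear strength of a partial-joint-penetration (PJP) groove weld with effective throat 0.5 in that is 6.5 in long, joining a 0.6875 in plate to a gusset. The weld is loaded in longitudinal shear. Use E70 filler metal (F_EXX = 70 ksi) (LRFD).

Effective throat (given) t_e = 0.5 in.
A_we = 0.5 × 6.5 = 3.25 in².
F_nw = 0.6 F_EXX = 42 ksi.
φR_n = 0.75 × 42 × 3.25 = 102.4 kip.

φR_n ≈ 102 kip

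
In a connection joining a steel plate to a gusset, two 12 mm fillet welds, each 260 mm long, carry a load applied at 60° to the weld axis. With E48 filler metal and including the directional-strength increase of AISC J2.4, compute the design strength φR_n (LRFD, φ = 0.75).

φR_n ≈ 1340 kN

E48XX → F_EXX = 480 MPa.
t_e = 0.707 × 12 = 8.484 mm; A_we = 8.484 × 520 = 4412 mm².
Directional factor: 1.0 + 0.5 sin^1.5(60°) = 1.403.
F_nw = 0.6 × 480 × 1.403 = 404.1 MPa.
φR_n = 0.75 × 404.1 × 4412 × 10⁻³ = 1337 kN.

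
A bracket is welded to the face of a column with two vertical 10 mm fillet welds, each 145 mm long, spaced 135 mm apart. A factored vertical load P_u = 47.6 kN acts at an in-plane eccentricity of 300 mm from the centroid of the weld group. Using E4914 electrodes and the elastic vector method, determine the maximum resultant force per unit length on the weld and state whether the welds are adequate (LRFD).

f_max ≈ 893 N/mm; adequate

E49XX → F_EXX = 490 MPa.
Total weld length L_w = 290 mm. Treat welds as unit-width lines.
Polar moment about centroid: J = 2[d³/12 + d(b/2)²] = 2[145³/12 + 145×67.5²] = 1829000 mm³.
Direct shear f_v = P/L_w = 47.6×10³ / 290 = 164.1 N/mm (vertical).
Torsion M = P·e = 47.6×10³ × 300 = 14280000 N·mm.
Critical point at (x, y) = (67.5, 72.5) from centroid. f_tx = M·y/J = 565.9 N/mm; f_ty = M·x/J = 526.9 N/mm.
Resultant f_max = √[f_tx² + (f_v + f_ty)²] = √[565.9² + (164.1 + 526.9)²] = 893.2 N/mm.
Capacity per unit length: φr_n = 0.75 × 0.6 × 490 × (0.707 × 10) = 1559 N/mm.
893.2 ≤ 1559 → adequate.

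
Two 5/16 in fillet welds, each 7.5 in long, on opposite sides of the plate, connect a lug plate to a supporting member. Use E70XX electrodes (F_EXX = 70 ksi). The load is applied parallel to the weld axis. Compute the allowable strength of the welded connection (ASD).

Effective throat t_e = 0.707 × 0.3125 = 0.2209 in.
Total length L = 15 in; A_we = 0.2209 × 15 = 3.314 in².
F_nw = 0.6 F_EXX = 0.6 × 70 = 42 ksi.
R_n = 42 × 3.314 = 139.2 kip; R_n/Ω = 139.2/2.0 = 69.6 kip.

R_n/Ω ≈ 69.6 kip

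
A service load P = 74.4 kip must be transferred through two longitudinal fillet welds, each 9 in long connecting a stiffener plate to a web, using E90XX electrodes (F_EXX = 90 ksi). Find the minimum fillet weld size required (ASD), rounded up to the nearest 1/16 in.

Total weld length L = 18 in.
Required throat t_e = P × Ω / (0.6 F_EXX × L) = 74.4 × 2.0 / (0.6 × 90 × 18) = 0.1531 in.
Required leg w = t_e / 0.707 = 0.2165 in → use 1/4 in.

w = 1/4 in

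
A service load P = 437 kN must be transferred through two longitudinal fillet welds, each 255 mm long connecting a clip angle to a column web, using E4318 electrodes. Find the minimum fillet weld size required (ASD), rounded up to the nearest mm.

E43XX → F_EXX = 430 MPa.
Total weld length L = 510 mm.
Required throat t_e = P × Ω / (0.6 F_EXX × L) = 437 × 2.0 / (0.6 × 430 × 510 × 10⁻³) = 6.642 mm.
Required leg w = t_e / 0.707 = 9.395 mm → use 10 mm.

w = 10 mm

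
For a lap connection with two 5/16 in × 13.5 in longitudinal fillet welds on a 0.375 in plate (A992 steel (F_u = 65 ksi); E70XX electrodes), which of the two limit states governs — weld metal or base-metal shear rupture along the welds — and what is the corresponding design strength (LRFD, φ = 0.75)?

φR_n ≈ 188 kips (weld metal governs)

E70XX → F_EXX = 70 ksi.
t_e = 0.707 × 0.3125 = 0.2209 in; L = 27 in.
Weld metal: φR_n = 0.75 × 0.6 × 70 × 0.2209 × 27 = 187.9 kips.
Base metal (shear rupture): φR_n = 0.75 × 0.6 × 65 × 0.375 × 27 = 296.2 kips.
Governing: weld metal.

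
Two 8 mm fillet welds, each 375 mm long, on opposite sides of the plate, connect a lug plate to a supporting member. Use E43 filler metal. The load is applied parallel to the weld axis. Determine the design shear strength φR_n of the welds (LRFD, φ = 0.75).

E43XX → F_EXX = 430 MPa.
Effective throat t_e = 0.707 × 8 = 5.656 mm.
Total length L = 750 mm; A_we = 5.656 × 750 = 4242 mm².
F_nw = 0.6 F_EXX = 0.6 × 430 = 258 MPa.
φR_n = 0.75 × 258 × 4242 × 10⁻³ = 820.8 kN.

φR_n ≈ 821 kN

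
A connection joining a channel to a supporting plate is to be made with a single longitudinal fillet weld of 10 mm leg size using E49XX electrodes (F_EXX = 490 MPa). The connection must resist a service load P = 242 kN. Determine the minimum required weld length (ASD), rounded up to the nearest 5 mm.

L = 235 mm

Throat t_e = 0.707 × 10 = 7.07 mm.
r_n/Ω = (0.6 × 490 × 7.07) / 2.0 = 1039 N/mm = 1.039 kN/mm.
L_req = P / (r_n/Ω) = 242 / 1.039 = 232.9 mm total.
Round up → use L = 235 mm.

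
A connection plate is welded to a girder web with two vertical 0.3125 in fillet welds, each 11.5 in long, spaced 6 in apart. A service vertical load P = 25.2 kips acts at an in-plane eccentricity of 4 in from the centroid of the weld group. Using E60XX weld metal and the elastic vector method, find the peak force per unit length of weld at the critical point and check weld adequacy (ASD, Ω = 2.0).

f_max ≈ 2.16 kip/in; adequate

E60XX → F_EXX = 60 ksi.
Total weld length L_w = 23 in. Treat welds as unit-width lines.
Polar moment about centroid: J = 2[d³/12 + d(b/2)²] = 2[11.5³/12 + 11.5×3²] = 460.5 in³.
Direct shear f_v = P/L_w = 25.2 / 23 = 1.096 kip/in (vertical).
Torsion M = P·e = 25.2 × 4 = 100.8 kip·in.
Critical point at (x, y) = (3, 5.75) from centroid. f_tx = M·y/J = 1.259 kip/in; f_ty = M·x/J = 0.6567 kip/in.
Resultant f_max = √[f_tx² + (f_v + f_ty)²] = √[1.259² + (1.096 + 0.6567)²] = 2.158 kip/in.
Capacity per unit length: r_n/Ω = (1/2.0) × 0.6 × 60 × (0.707 × 0.3125) = 3.977 kip/in.
2.158 ≤ 3.977 → adequate.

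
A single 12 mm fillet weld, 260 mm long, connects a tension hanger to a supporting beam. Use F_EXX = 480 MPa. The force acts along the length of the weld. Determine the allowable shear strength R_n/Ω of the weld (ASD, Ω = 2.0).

Effective throat t_e = 0.707 × 12 = 8.484 mm.
Total length L = 260 mm; A_we = 8.484 × 260 = 2206 mm².
F_nw = 0.6 F_EXX = 0.6 × 480 = 288 MPa.
R_n = 288 × 2206 × 10⁻³ = 635.3 kN; R_n/Ω = 635.3/2.0 = 317.6 kN.

R_n/Ω ≈ 318 kN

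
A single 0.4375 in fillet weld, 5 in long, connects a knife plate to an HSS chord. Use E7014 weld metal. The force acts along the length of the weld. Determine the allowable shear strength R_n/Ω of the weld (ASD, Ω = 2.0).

E70XX → F_EXX = 70 ksi.
Effective throat t_e = 0.707 × 0.4375 = 0.3093 in.
Total length L = 5 in; A_we = 0.3093 × 5 = 1.547 in².
F_nw = 0.6 F_EXX = 0.6 × 70 = 42 ksi.
R_n = 42 × 1.547 = 64.96 kips; R_n/Ω = 64.96/2.0 = 32.48 kips.

R_n/Ω ≈ 32.5 kips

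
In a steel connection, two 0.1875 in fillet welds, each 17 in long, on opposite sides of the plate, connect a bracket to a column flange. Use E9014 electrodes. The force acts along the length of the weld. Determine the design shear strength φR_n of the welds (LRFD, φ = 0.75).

E90XX → F_EXX = 90 ksi.
Effective throat t_e = 0.707 × 0.1875 = 0.1326 in.
Total length L = 34 in; A_we = 0.1326 × 34 = 4.507 in².
F_nw = 0.6 F_EXX = 0.6 × 90 = 54 ksi.
φR_n = 0.75 × 54 × 4.507 = 182.5 kip.

φR_n ≈ 183 kip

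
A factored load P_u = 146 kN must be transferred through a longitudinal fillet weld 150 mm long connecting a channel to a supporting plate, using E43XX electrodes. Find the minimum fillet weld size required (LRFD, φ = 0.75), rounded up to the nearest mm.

w = 8 mm

E43XX → F_EXX = 430 MPa.
Total weld length L = 150 mm.
Required throat t_e = P_u / (φ × 0.6 F_EXX × L) = 146 / (0.75 × 0.6 × 430 × 150 × 10⁻³) = 5.03 mm.
Required leg w = t_e / 0.707 = 7.115 mm → use 8 mm.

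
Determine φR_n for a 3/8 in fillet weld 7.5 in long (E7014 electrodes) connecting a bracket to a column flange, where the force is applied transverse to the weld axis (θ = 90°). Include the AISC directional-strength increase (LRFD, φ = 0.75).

φR_n ≈ 94 kips

E70XX → F_EXX = 70 ksi.
t_e = 0.707 × 0.375 = 0.2651 in; A_we = 0.2651 × 7.5 = 1.988 in².
Directional factor: 1.0 + 0.5 sin^1.5(90°) = 1.5.
F_nw = 0.6 × 70 × 1.5 = 63 ksi.
φR_n = 0.75 × 63 × 1.988 = 93.95 kips.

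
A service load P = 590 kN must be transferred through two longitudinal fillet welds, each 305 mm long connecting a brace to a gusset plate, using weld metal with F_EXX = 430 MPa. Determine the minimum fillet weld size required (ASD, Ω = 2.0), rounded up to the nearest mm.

Total weld length L = 610 mm.
Required throat t_e = P × Ω / (0.6 F_EXX × L) = 590 × 2.0 / (0.6 × 430 × 610 × 10⁻³) = 7.498 mm.
Required leg w = t_e / 0.707 = 10.61 mm → use 11 mm.

w = 11 mm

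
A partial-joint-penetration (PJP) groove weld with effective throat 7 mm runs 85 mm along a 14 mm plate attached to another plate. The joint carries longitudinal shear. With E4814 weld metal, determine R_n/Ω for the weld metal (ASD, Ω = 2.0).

R_n/Ω ≈ 85.7 kN

E48XX → F_EXX = 480 MPa.
Effective throat (given) t_e = 7 mm.
A_we = 7 × 85 = 595 mm².
F_nw = 0.6 F_EXX = 288 MPa.
R_n/Ω = (288 × 595) / 2.0 × 10⁻³ = 85.68 kN.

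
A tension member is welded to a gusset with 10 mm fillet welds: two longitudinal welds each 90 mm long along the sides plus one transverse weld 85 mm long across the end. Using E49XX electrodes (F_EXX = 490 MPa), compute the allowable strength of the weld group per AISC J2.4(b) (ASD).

t_e = 0.707 × 10 = 7.07 mm.
R_nwl = 0.6 × 490 × 7.07 × 180 × 10⁻³ = 374.1 kN (longitudinal, 2 welds).
R_nwt = 0.6 × 490 × 7.07 × 85 × 10⁻³ = 176.7 kN (transverse, base value).
(i) R_nwl + R_nwt = 550.8 kN; (ii) 0.85 R_nwl + 1.5 R_nwt = 583 kN.
R_n = max = 583 kN [governs: (ii)]; R_n/Ω = 291.5 kN.

R_n/Ω ≈ 292 kN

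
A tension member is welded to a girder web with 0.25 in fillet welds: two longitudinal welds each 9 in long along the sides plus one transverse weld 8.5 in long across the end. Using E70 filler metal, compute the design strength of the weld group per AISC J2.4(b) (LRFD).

φR_n ≈ 156 kips

E70XX → F_EXX = 70 ksi.
t_e = 0.707 × 0.25 = 0.1767 in.
R_nwl = 0.6 × 70 × 0.1767 × 18 = 133.6 kips (longitudinal, 2 welds).
R_nwt = 0.6 × 70 × 0.1767 × 8.5 = 63.1 kips (transverse, base value).
(i) R_nwl + R_nwt = 196.7 kips; (ii) 0.85 R_nwl + 1.5 R_nwt = 208.2 kips.
R_n = max = 208.2 kips [governs: (ii)]; φR_n = 156.2 kips.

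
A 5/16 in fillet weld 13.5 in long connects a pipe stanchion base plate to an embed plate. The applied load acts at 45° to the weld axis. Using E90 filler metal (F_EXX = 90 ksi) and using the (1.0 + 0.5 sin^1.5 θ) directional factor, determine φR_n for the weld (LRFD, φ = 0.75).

t_e = 0.707 × 0.3125 = 0.2209 in; A_we = 0.2209 × 13.5 = 2.983 in².
Directional factor: 1.0 + 0.5 sin^1.5(45°) = 1.297.
F_nw = 0.6 × 90 × 1.297 = 70.05 ksi.
φR_n = 0.75 × 70.05 × 2.983 = 156.7 kip.

φR_n ≈ 157 kip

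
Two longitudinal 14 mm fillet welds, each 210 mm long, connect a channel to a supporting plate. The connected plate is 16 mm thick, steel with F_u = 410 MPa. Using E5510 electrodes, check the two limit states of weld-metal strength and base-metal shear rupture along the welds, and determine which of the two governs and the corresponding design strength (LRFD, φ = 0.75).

E55XX → F_EXX = 550 MPa.
t_e = 0.707 × 14 = 9.898 mm; L = 420 mm.
Weld metal: φR_n = 0.75 × 0.6 × 550 × 9.898 × 420 × 10⁻³ = 1029 kN.
Base metal (shear rupture): φR_n = 0.75 × 0.6 × 410 × 16 × 420 × 10⁻³ = 1240 kN.
Governing: weld metal.

φR_n ≈ 1030 kN (weld metal governs)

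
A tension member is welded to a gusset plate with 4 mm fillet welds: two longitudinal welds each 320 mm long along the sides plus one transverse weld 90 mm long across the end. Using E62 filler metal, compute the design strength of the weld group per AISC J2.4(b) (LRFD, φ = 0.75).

φR_n ≈ 576 kN

E62XX → F_EXX = 620 MPa.
t_e = 0.707 × 4 = 2.828 mm.
R_nwl = 0.6 × 620 × 2.828 × 640 × 10⁻³ = 673.3 kN (longitudinal, 2 welds).
R_nwt = 0.6 × 620 × 2.828 × 90 × 10⁻³ = 94.68 kN (transverse, base value).
(i) R_nwl + R_nwt = 768 kN; (ii) 0.85 R_nwl + 1.5 R_nwt = 714.3 kN.
R_n = max = 768 kN [governs: (i)]; φR_n = 576 kN.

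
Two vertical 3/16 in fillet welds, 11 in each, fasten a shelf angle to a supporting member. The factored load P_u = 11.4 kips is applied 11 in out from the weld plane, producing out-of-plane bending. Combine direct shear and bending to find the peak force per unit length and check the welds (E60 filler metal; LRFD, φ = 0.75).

E60XX → F_EXX = 60 ksi.
L_w = 2 × 11 = 22 in; section modulus (unit throat) S = 2 × L²/6 = 40.33 in².
Direct shear f_v = P/L_w = 11.4/22 = 0.5182 kip/in.
Moment M = P × e = 11.4 × 11 = 125.4 kip·in; bending f_b = M/S = 3.109 kip/in.
f_max = √(f_v² + f_b²) = √(0.5182² + 3.109²) = 3.152 kip/in.
φr_n = 0.75 × 0.6 × 60 × (0.707 × 0.1875) = 3.579 kip/in → adequate.

f_max ≈ 3.15 kip/in; adequate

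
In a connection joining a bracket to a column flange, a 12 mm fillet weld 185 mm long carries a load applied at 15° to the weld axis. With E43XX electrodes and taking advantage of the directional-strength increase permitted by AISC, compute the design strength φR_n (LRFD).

φR_n ≈ 324 kN

E43XX → F_EXX = 430 MPa.
t_e = 0.707 × 12 = 8.484 mm; A_we = 8.484 × 185 = 1570 mm².
Directional factor: 1.0 + 0.5 sin^1.5(15°) = 1.066.
F_nw = 0.6 × 430 × 1.066 = 275 MPa.
φR_n = 0.75 × 275 × 1570 × 10⁻³ = 323.7 kN.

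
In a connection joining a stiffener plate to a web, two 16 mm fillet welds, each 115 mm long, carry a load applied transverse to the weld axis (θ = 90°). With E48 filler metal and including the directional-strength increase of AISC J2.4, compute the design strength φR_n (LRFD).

φR_n ≈ 843 kN

E48XX → F_EXX = 480 MPa.
t_e = 0.707 × 16 = 11.31 mm; A_we = 11.31 × 230 = 2602 mm².
Directional factor: 1.0 + 0.5 sin^1.5(90°) = 1.5.
F_nw = 0.6 × 480 × 1.5 = 432 MPa.
φR_n = 0.75 × 432 × 2602 × 10⁻³ = 843 kN.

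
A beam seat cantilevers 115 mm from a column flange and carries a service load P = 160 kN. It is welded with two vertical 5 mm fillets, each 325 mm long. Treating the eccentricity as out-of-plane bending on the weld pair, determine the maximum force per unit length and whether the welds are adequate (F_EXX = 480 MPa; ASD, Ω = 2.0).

L_w = 2 × 325 = 650 mm; section modulus (unit throat) S = 2 × L²/6 = 35210 mm².
Direct shear f_v = P/L_w = 160×10³/650 = 246.2 N/mm.
Moment M = P × e = 160×10³ × 115 = 18400000 N·mm; bending f_b = M/S = 522.6 N/mm.
f_max = √(f_v² + f_b²) = √(246.2² + 522.6²) = 577.7 N/mm.
r_n/Ω = (1/2.0) × 0.6 × 480 × (0.707 × 5) = 509 N/mm → NOT adequate.

f_max ≈ 578 N/mm; NOT adequate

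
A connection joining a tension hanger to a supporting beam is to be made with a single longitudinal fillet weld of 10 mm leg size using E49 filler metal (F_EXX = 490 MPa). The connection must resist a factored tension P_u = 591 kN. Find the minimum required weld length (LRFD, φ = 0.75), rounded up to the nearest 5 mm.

L = 380 mm

Throat t_e = 0.707 × 10 = 7.07 mm.
φr_n = 0.75 × 0.6 × 490 × 7.07 × 10⁻³ = 1.559 kN/mm.
L_req = P_u / φr_n = 591 / 1.559 = 379.1 mm total.
Round up → use L = 380 mm.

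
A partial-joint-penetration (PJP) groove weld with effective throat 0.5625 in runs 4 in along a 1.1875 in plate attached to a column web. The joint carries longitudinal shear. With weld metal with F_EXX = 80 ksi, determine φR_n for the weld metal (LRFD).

φR_n ≈ 81 kip

Effective throat (given) t_e = 0.5625 in.
A_we = 0.5625 × 4 = 2.25 in².
F_nw = 0.6 F_EXX = 48 ksi.
φR_n = 0.75 × 48 × 2.25 = 81 kip.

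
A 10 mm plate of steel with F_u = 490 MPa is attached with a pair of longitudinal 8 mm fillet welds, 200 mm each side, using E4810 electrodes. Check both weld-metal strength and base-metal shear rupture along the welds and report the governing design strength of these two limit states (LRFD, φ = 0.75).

E48XX → F_EXX = 480 MPa.
t_e = 0.707 × 8 = 5.656 mm; L = 400 mm.
Weld metal: φR_n = 0.75 × 0.6 × 480 × 5.656 × 400 × 10⁻³ = 488.7 kN.
Base metal (shear rupture): φR_n = 0.75 × 0.6 × 490 × 10 × 400 × 10⁻³ = 882 kN.
Governing: weld metal.

φR_n ≈ 489 kN (weld metal governs)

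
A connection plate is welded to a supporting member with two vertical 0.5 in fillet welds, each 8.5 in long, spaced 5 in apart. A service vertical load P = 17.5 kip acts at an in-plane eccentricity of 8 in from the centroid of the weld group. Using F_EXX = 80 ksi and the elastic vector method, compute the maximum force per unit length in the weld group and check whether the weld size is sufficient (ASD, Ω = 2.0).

Total weld length L_w = 17 in. Treat welds as unit-width lines.
Polar moment about centroid: J = 2[d³/12 + d(b/2)²] = 2[8.5³/12 + 8.5×2.5²] = 208.6 in³.
Direct shear f_v = P/L_w = 17.5 / 17 = 1.029 kip/in (vertical).
Torsion M = P·e = 17.5 × 8 = 140 kip·in.
Critical point at (x, y) = (2.5, 4.25) from centroid. f_tx = M·y/J = 2.852 kip/in; f_ty = M·x/J = 1.678 kip/in.
Resultant f_max = √[f_tx² + (f_v + f_ty)²] = √[2.852² + (1.029 + 1.678)²] = 3.933 kip/in.
Capacity per unit length: r_n/Ω = (1/2.0) × 0.6 × 80 × (0.707 × 0.5) = 8.484 kip/in.
3.933 ≤ 8.484 → adequate.

f_max ≈ 3.93 kip/in; adequate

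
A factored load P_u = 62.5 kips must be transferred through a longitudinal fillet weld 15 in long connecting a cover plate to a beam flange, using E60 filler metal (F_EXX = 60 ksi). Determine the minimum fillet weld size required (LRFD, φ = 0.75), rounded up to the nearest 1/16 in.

w = 1/4 in

Total weld length L = 15 in.
Required throat t_e = P_u / (φ × 0.6 F_EXX × L) = 62.5 / (0.75 × 0.6 × 60 × 15) = 0.1543 in.
Required leg w = t_e / 0.707 = 0.2183 in → use 1/4 in.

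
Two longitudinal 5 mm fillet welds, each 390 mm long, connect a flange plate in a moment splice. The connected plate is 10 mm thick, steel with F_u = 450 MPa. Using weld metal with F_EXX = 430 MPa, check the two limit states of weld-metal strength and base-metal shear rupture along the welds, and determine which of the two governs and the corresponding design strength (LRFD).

t_e = 0.707 × 5 = 3.535 mm; L = 780 mm.
Weld metal: φR_n = 0.75 × 0.6 × 430 × 3.535 × 780 × 10⁻³ = 533.5 kN.
Base metal (shear rupture): φR_n = 0.75 × 0.6 × 450 × 10 × 780 × 10⁻³ = 1580 kN.
Governing: weld metal.

φR_n ≈ 534 kN (weld metal governs)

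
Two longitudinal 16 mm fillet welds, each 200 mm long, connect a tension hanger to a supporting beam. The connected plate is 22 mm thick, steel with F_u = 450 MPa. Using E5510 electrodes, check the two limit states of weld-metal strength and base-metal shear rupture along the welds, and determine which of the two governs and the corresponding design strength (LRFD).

E55XX → F_EXX = 550 MPa.
t_e = 0.707 × 16 = 11.31 mm; L = 400 mm.
Weld metal: φR_n = 0.75 × 0.6 × 550 × 11.31 × 400 × 10⁻³ = 1120 kN.
Base metal (shear rupture): φR_n = 0.75 × 0.6 × 450 × 22 × 400 × 10⁻³ = 1782 kN.
Governing: weld metal.

φR_n ≈ 1120 kN (weld metal governs)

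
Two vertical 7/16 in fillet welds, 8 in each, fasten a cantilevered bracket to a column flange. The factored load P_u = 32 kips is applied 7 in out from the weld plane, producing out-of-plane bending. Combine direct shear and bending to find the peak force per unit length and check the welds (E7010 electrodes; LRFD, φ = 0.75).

f_max ≈ 10.7 kip/in; NOT adequate

E70XX → F_EXX = 70 ksi.
L_w = 2 × 8 = 16 in; section modulus (unit throat) S = 2 × L²/6 = 21.33 in².
Direct shear f_v = P/L_w = 32/16 = 2 kip/in.
Moment M = P × e = 32 × 7 = 224 kip·in; bending f_b = M/S = 10.5 kip/in.
f_max = √(f_v² + f_b²) = √(2² + 10.5²) = 10.69 kip/in.
φr_n = 0.75 × 0.6 × 70 × (0.707 × 0.4375) = 9.743 kip/in → NOT adequate.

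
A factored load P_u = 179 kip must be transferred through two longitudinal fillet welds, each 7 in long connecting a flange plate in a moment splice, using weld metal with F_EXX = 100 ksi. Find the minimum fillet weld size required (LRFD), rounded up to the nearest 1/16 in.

Total weld length L = 14 in.
Required throat t_e = P_u / (φ × 0.6 F_EXX × L) = 179 / (0.75 × 0.6 × 100 × 14) = 0.2841 in.
Required leg w = t_e / 0.707 = 0.4019 in → use 7/16 in.

w = 7/16 in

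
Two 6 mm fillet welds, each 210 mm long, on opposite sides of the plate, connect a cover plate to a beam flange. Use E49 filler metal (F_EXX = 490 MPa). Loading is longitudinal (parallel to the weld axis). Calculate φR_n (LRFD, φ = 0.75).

Effective throat t_e = 0.707 × 6 = 4.242 mm.
Total length L = 420 mm; A_we = 4.242 × 420 = 1782 mm².
F_nw = 0.6 F_EXX = 0.6 × 490 = 294 MPa.
φR_n = 0.75 × 294 × 1782 × 10⁻³ = 392.9 kN.

φR_n ≈ 393 kN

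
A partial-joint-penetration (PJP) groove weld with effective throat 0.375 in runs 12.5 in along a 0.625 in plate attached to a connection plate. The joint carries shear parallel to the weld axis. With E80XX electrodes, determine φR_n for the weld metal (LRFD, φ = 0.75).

φR_n ≈ 169 kips

E80XX → F_EXX = 80 ksi.
Effective throat (given) t_e = 0.375 in.
A_we = 0.375 × 12.5 = 4.688 in².
F_nw = 0.6 F_EXX = 48 ksi.
φR_n = 0.75 × 48 × 4.688 = 168.8 kips.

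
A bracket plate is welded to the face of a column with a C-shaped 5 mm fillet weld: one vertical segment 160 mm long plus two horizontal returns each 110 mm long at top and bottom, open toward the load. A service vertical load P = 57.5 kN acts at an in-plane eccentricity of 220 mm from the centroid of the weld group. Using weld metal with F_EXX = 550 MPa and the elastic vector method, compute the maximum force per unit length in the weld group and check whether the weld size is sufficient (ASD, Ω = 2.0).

f_max ≈ 742 N/mm; NOT adequate

Total weld length L_w = 380 mm. Treat welds as unit-width lines.
Centroid: x̄ = 2×110×55 / 380 = 31.84 mm from the vertical weld.
Polar moment about centroid: J = I_x + I_y = [160³/12 + 2×110×80²] + [160×31.84² + 2(110³/12 + 110×23.16²)] = 2251000 mm³.
Direct shear f_v = P/L_w = 57.5×10³ / 380 = 151.3 N/mm (vertical).
Torsion M = P·e = 57.5×10³ × 220 = 12650000 N·mm.
Critical point at (x, y) = (78.16, 80) from centroid. f_tx = M·y/J = 449.5 N/mm; f_ty = M·x/J = 439.2 N/mm.
Resultant f_max = √[f_tx² + (f_v + f_ty)²] = √[449.5² + (151.3 + 439.2)²] = 742.1 N/mm.
Capacity per unit length: r_n/Ω = (1/2.0) × 0.6 × 550 × (0.707 × 5) = 583.3 N/mm.
742.1 > 583.3 → NOT adequate.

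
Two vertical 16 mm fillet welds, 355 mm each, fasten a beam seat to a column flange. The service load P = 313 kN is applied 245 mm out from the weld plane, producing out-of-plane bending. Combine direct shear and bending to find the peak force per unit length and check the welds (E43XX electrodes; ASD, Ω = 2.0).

E43XX → F_EXX = 430 MPa.
L_w = 2 × 355 = 710 mm; section modulus (unit throat) S = 2 × L²/6 = 42010 mm².
Direct shear f_v = P/L_w = 313×10³/710 = 440.8 N/mm.
Moment M = P × e = 313×10³ × 245 = 76685000 N·mm; bending f_b = M/S = 1825 N/mm.
f_max = √(f_v² + f_b²) = √(440.8² + 1825²) = 1878 N/mm.
r_n/Ω = (1/2.0) × 0.6 × 430 × (0.707 × 16) = 1459 N/mm → NOT adequate.

f_max ≈ 1880 N/mm; NOT adequate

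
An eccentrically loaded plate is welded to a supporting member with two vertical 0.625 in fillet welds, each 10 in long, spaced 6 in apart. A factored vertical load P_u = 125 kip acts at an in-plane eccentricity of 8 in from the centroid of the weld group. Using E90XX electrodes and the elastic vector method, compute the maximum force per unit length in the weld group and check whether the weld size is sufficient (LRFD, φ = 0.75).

E90XX → F_EXX = 90 ksi.
Total weld length L_w = 20 in. Treat welds as unit-width lines.
Polar moment about centroid: J = 2[d³/12 + d(b/2)²] = 2[10³/12 + 10×3²] = 346.7 in³.
Direct shear f_v = P/L_w = 125 / 20 = 6.25 kip/in (vertical).
Torsion M = P·e = 125 × 8 = 1000 kip·in.
Critical point at (x, y) = (3, 5) from centroid. f_tx = M·y/J = 14.42 kip/in; f_ty = M·x/J = 8.654 kip/in.
Resultant f_max = √[f_tx² + (f_v + f_ty)²] = √[14.42² + (6.25 + 8.654)²] = 20.74 kip/in.
Capacity per unit length: φr_n = 0.75 × 0.6 × 90 × (0.707 × 0.625) = 17.9 kip/in.
20.74 > 17.9 → NOT adequate.

f_max ≈ 20.7 kip/in; NOT adequate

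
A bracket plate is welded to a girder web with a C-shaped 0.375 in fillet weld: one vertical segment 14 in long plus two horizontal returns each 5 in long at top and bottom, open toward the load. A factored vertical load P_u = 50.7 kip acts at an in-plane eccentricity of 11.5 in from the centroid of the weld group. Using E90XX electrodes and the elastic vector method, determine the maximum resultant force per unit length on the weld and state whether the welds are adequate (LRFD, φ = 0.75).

E90XX → F_EXX = 90 ksi.
Total weld length L_w = 24 in. Treat welds as unit-width lines.
Centroid: x̄ = 2×5×2.5 / 24 = 1.042 in from the vertical weld.
Polar moment about centroid: J = I_x + I_y = [14³/12 + 2×5×7²] + [14×1.042² + 2(5³/12 + 5×1.458²)] = 776 in³.
Direct shear f_v = P/L_w = 50.7 / 24 = 2.113 kip/in (vertical).
Torsion M = P·e = 50.7 × 11.5 = 583.05 kip·in.
Critical point at (x, y) = (3.958, 7) from centroid. f_tx = M·y/J = 5.26 kip/in; f_ty = M·x/J = 2.974 kip/in.
Resultant f_max = √[f_tx² + (f_v + f_ty)²] = √[5.26² + (2.113 + 2.974)²] = 7.317 kip/in.
Capacity per unit length: φr_n = 0.75 × 0.6 × 90 × (0.707 × 0.375) = 10.74 kip/in.
7.317 ≤ 10.74 → adequate.

f_max ≈ 7.32 kip/in; adequate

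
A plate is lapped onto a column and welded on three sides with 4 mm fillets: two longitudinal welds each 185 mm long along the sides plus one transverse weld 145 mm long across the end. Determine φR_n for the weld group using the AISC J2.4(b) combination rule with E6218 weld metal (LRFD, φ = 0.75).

φR_n ≈ 420 kN

E62XX → F_EXX = 620 MPa.
t_e = 0.707 × 4 = 2.828 mm.
R_nwl = 0.6 × 620 × 2.828 × 370 × 10⁻³ = 389.2 kN (longitudinal, 2 welds).
R_nwt = 0.6 × 620 × 2.828 × 145 × 10⁻³ = 152.5 kN (transverse, base value).
(i) R_nwl + R_nwt = 541.8 kN; (ii) 0.85 R_nwl + 1.5 R_nwt = 559.7 kN.
R_n = max = 559.7 kN [governs: (ii)]; φR_n = 419.8 kN.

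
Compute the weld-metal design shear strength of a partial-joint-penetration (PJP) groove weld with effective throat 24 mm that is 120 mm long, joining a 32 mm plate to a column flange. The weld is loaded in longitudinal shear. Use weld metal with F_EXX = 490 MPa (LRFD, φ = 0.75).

φR_n ≈ 635 kN

Effective throat (given) t_e = 24 mm.
A_we = 24 × 120 = 2880 mm².
F_nw = 0.6 F_EXX = 294 MPa.
φR_n = 0.75 × 294 × 2880 × 10⁻³ = 635 kN.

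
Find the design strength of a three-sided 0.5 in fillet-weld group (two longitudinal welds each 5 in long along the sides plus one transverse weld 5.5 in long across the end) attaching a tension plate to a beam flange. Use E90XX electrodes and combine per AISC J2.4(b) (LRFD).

E90XX → F_EXX = 90 ksi.
t_e = 0.707 × 0.5 = 0.3535 in.
R_nwl = 0.6 × 90 × 0.3535 × 10 = 190.9 kip (longitudinal, 2 welds).
R_nwt = 0.6 × 90 × 0.3535 × 5.5 = 105 kip (transverse, base value).
(i) R_nwl + R_nwt = 295.9 kip; (ii) 0.85 R_nwl + 1.5 R_nwt = 319.7 kip.
R_n = max = 319.7 kip [governs: (ii)]; φR_n = 239.8 kip.

φR_n ≈ 240 kip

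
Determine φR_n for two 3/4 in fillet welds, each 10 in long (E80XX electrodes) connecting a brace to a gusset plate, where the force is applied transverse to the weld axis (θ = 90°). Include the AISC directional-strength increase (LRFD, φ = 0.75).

φR_n ≈ 573 kip

E80XX → F_EXX = 80 ksi.
t_e = 0.707 × 0.75 = 0.5302 in; A_we = 0.5302 × 20 = 10.61 in².
Directional factor: 1.0 + 0.5 sin^1.5(90°) = 1.5.
F_nw = 0.6 × 80 × 1.5 = 72 ksi.
φR_n = 0.75 × 72 × 10.61 = 572.7 kip.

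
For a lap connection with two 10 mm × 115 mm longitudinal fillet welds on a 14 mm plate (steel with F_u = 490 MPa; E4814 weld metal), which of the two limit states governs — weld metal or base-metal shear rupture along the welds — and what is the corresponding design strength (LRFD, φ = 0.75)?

φR_n ≈ 351 kN (weld metal governs)

E48XX → F_EXX = 480 MPa.
t_e = 0.707 × 10 = 7.07 mm; L = 230 mm.
Weld metal: φR_n = 0.75 × 0.6 × 480 × 7.07 × 230 × 10⁻³ = 351.2 kN.
Base metal (shear rupture): φR_n = 0.75 × 0.6 × 490 × 14 × 230 × 10⁻³ = 710 kN.
Governing: weld metal.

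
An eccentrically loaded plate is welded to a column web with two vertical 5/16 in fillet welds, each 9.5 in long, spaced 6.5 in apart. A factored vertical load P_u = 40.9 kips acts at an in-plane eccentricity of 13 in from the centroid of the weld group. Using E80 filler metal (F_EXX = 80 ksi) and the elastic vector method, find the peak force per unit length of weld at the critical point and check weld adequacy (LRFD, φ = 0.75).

Total weld length L_w = 19 in. Treat welds as unit-width lines.
Polar moment about centroid: J = 2[d³/12 + d(b/2)²] = 2[9.5³/12 + 9.5×3.25²] = 343.6 in³.
Direct shear f_v = P/L_w = 40.9 / 19 = 2.153 kip/in (vertical).
Torsion M = P·e = 40.9 × 13 = 531.7 kip·in.
Critical point at (x, y) = (3.25, 4.75) from centroid. f_tx = M·y/J = 7.351 kip/in; f_ty = M·x/J = 5.029 kip/in.
Resultant f_max = √[f_tx² + (f_v + f_ty)²] = √[7.351² + (2.153 + 5.029)²] = 10.28 kip/in.
Capacity per unit length: φr_n = 0.75 × 0.6 × 80 × (0.707 × 0.3125) = 7.954 kip/in.
10.28 > 7.954 → NOT adequate.

f_max ≈ 10.3 kip/in; NOT adequate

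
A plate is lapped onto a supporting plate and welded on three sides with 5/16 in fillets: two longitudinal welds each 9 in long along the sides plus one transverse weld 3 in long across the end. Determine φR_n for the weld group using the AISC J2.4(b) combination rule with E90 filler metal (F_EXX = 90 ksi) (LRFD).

φR_n ≈ 188 kip

t_e = 0.707 × 0.3125 = 0.2209 in.
R_nwl = 0.6 × 90 × 0.2209 × 18 = 214.8 kip (longitudinal, 2 welds).
R_nwt = 0.6 × 90 × 0.2209 × 3 = 35.79 kip (transverse, base value).
(i) R_nwl + R_nwt = 250.5 kip; (ii) 0.85 R_nwl + 1.5 R_nwt = 236.2 kip.
R_n = max = 250.5 kip [governs: (i)]; φR_n = 187.9 kip.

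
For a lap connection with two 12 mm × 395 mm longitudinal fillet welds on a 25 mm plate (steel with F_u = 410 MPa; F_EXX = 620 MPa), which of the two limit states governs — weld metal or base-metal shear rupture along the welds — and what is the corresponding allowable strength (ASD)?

R_n/Ω ≈ 1250 kN (weld metal governs)

t_e = 0.707 × 12 = 8.484 mm; L = 790 mm.
Weld metal: R_n/Ω = (1/2.0) × 0.6 × 620 × 8.484 × 790 × 10⁻³ = 1247 kN.
Base metal (shear rupture): R_n/Ω = (1/2.0) × 0.6 × 410 × 25 × 790 × 10⁻³ = 2429 kN.
Governing: weld metal.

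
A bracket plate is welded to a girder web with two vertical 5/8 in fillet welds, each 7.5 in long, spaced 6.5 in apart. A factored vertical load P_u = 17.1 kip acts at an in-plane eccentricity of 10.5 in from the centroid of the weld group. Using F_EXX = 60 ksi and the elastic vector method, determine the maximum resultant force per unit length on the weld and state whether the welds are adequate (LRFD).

Total weld length L_w = 15 in. Treat welds as unit-width lines.
Polar moment about centroid: J = 2[d³/12 + d(b/2)²] = 2[7.5³/12 + 7.5×3.25²] = 228.8 in³.
Direct shear f_v = P/L_w = 17.1 / 15 = 1.14 kip/in (vertical).
Torsion M = P·e = 17.1 × 10.5 = 179.55 kip·in.
Critical point at (x, y) = (3.25, 3.75) from centroid. f_tx = M·y/J = 2.943 kip/in; f_ty = M·x/J = 2.551 kip/in.
Resultant f_max = √[f_tx² + (f_v + f_ty)²] = √[2.943² + (1.14 + 2.551)²] = 4.721 kip/in.
Capacity per unit length: φr_n = 0.75 × 0.6 × 60 × (0.707 × 0.625) = 11.93 kip/in.
4.721 ≤ 11.93 → adequate.

f_max ≈ 4.72 kip/in; adequate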